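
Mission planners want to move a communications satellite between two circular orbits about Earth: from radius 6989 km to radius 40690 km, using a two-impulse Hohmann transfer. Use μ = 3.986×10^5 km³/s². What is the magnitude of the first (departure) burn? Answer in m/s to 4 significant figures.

Δv₁ = 2314 m/s

Semi-major axis of the transfer orbit: a_t = (6989 + 40690)/2 = 23839.5 km.
Circular speed at r = 6989 km: v_c = √(μ/r) = 7.552 km/s.
Vis-viva on the transfer ellipse at r = 6989 km gives v_t = √[μ(2/r − 1/a_t)] = 9.866 km/s.
Δv₁ = |v_t − v_c| = |9.866 − 7.552| = 2.314 km/s.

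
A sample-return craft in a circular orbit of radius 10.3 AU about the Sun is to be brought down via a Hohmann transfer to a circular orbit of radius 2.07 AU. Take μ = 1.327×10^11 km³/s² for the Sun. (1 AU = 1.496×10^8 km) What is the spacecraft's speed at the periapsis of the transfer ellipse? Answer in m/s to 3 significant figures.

v = 26700 m/s

In km: r₁ = 10.3 × 1.496×10^8 = 1.54088×10^9 km; r₂ = 2.07 × 1.496×10^8 = 3.09672×10^8 km.
Transfer-ellipse semi-major axis a_t = (r₁ + r₂)/2 = (1.54088×10^9 + 3.09672×10^8)/2 = 9.25276×10^8 km.
At periapsis, r = 3.09672×10^8 km.
Applying v² = μ(2/r − 1/a_t): v = 26.71 km/s.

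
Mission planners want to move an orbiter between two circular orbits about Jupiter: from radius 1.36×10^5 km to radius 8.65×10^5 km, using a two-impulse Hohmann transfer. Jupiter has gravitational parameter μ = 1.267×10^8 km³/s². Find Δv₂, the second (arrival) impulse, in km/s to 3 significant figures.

Δv₂ = 5.79 km/s

Transfer-ellipse semi-major axis a_t = (r₁ + r₂)/2 = (1.360×10^5 + 8.650×10^5)/2 = 5.005×10^5 km.
Circular speed at r = 8.650×10^5 km: v_c = √(μ/r) = 12.103 km/s.
Vis-viva on the transfer ellipse at r = 8.650×10^5 km gives v_t = √[μ(2/r − 1/a_t)] = 6.3088 km/s.
Δv₂ = |v_t − v_c| = |6.3088 − 12.103| = 5.794 km/s.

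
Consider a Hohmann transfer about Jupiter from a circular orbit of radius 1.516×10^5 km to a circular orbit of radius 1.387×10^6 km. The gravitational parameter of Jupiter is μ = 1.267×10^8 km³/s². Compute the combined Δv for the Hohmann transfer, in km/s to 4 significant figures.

Δv = 15.22 km/s

The Hohmann ellipse has a_t = (r₁ + r₂)/2 = 7.693×10^5 km.
At r₁ the circular-orbit speed is v₁ = √(μ/r₁) = 28.9094 km/s.
Transfer-orbit speed at r₁ (vis-viva equation): v_p = √[μ(2/r₁ − 1/a_t)] = 38.8176 km/s.
First burn Δv₁ = |v_p − v₁| = 9.908 km/s.
At r₂, v₂ = √(μ/r₂) = 9.558 km/s.
Transfer-orbit speed at r₂: v_a = √[μ(2/r₂ − 1/a_t)] = 4.243 km/s.
Second burn Δv₂ = |v₂ − v_a| = 5.315 km/s.
Δv = Δv₁ + Δv₂ = 9.908 + 5.315 = 15.22 km/s.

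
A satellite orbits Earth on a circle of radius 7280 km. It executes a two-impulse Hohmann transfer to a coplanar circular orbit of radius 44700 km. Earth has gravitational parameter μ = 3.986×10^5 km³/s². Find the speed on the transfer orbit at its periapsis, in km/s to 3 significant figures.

Semi-major axis of the transfer orbit: a_t = (7280 + 44700)/2 = 25990 km.
The periapsis of the transfer ellipse is at r = 7280 km.
From the vis-viva equation, v = √[μ(2/r − 1/a_t)] = 9.704 km/s.

v = 9.70 km/s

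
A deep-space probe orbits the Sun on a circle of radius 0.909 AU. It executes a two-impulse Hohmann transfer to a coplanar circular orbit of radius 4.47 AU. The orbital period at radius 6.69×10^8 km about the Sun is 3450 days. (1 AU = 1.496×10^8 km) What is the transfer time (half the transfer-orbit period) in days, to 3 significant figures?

From Kepler's third law T² = 4π²r³/μ at r = 6.69×10^8 km, T = 3450 days = 3450 × 86400 s = 2.9808×10^8 s: μ = 4π²r³/T² = 1.33037×10^11 km³/s².
In km: r₁ = 0.909 × 1.496×10^8 = 1.359864×10^8 km; r₂ = 4.47 × 1.496×10^8 = 6.68712×10^8 km.
The Hohmann ellipse has a_t = (r₁ + r₂)/2 = 4.023492×10^8 km.
By Kepler's third law the transfer-orbit period is T = 2π√(a_t³/μ), so t = T/2 = 6.951×10^7 s.
Converting: 6.951×10^7 s ÷ 86400 s/day = 805 days.

t = 805 days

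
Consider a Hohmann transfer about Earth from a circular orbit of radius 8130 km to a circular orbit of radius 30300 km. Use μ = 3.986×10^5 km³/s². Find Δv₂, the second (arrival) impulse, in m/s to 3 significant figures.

Semi-major axis of the transfer orbit: a_t = (8130 + 30300)/2 = 19215 km.
On the circular orbit at r = 30300 km, v_c = √(μ/r) = 3.627 km/s.
Vis-viva on the transfer ellipse at r = 30300 km gives v_t = √[μ(2/r − 1/a_t)] = 2.359 km/s.
Δv₂ = |v_t − v_c| = |2.359 − 3.627| = 1.268 km/s.

Δv₂ = 1270 m/s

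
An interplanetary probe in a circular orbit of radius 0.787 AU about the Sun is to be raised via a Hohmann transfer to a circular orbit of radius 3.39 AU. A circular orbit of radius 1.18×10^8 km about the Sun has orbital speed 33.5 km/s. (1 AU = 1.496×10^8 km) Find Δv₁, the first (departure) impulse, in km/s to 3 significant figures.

From the circular-orbit relation v² = μ/r at r = 1.18×10^8 km: μ = v²r = (33.5)² × 1.18×10^8 = 1.32426×10^11 km³/s².
In km: r₁ = 0.787 × 1.496×10^8 = 1.177352×10^8 km; r₂ = 3.39 × 1.496×10^8 = 5.07144×10^8 km.
Transfer-ellipse semi-major axis a_t = (r₁ + r₂)/2 = (1.177352×10^8 + 5.07144×10^8)/2 = 3.124396×10^8 km.
On the circular orbit at r = 1.177352×10^8 km, v_c = √(μ/r) = 33.5377 km/s.
Vis-viva on the transfer ellipse at r = 1.177352×10^8 km gives v_t = √[μ(2/r − 1/a_t)] = 42.7283 km/s.
Δv₁ = |v_t − v_c| = |42.7283 − 33.5377| = 9.191 km/s.

Δv₁ = 9.19 km/s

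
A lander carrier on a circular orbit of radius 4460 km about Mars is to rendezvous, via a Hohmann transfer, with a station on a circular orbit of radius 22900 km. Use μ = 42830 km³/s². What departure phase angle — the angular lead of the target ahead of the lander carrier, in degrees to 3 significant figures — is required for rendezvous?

Transfer-ellipse semi-major axis a_t = (r₁ + r₂)/2 = (4460 + 22900)/2 = 13680 km.
The half-period of the transfer ellipse is t = π√(a_t³/μ) = 24289 s.
The target's mean motion on its circular orbit is ω₂ = √(μ/r₂³) = 5.9720×10^-5 rad/s.
Angle swept by the target during transfer: ω₂·t = 1.4505 rad = 83.11°.
The lander carrier traverses 180° on the transfer ellipse, so the target must lead by 180° − 83.11° = 96.9°.

φ = 96.9°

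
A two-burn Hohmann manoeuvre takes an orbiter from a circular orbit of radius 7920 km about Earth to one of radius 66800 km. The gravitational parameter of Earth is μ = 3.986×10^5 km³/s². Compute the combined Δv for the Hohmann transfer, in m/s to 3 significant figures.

Semi-major axis of the transfer orbit: a_t = (7920 + 66800)/2 = 37360 km.
Circular speed at r₁: v₁ = √(μ/r₁) = √(3.986×10^5/7920) = 7.094 km/s.
On the transfer ellipse at r₁, vis-viva gives v_p = √[μ(2/r₁ − 1/a_t)] = 9.486 km/s.
First burn Δv₁ = |v_p − v₁| = 2.392 km/s.
Circular speed at r₂: v₂ = √(μ/r₂) = 2.443 km/s.
Transfer-orbit speed at r₂: v_a = √[μ(2/r₂ − 1/a_t)] = 1.125 km/s.
Second burn Δv₂ = |v₂ − v_a| = 1.318 km/s.
Δv = Δv₁ + Δv₂ = 2.392 + 1.318 = 3.710 km/s.

Δv = 3710 m/s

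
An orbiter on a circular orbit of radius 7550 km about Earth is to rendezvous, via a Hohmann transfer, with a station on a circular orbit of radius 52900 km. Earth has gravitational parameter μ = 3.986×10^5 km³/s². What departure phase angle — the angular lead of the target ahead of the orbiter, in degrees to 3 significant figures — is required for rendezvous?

The Hohmann ellipse has a_t = (r₁ + r₂)/2 = 30225 km.
Transfer time t = π√(a_t³/μ) = 26148 s.
The target's mean motion on its circular orbit is ω₂ = √(μ/r₂³) = 5.1890×10^-5 rad/s.
Angle swept by the target during transfer: ω₂·t = 1.3568 rad = 77.74°.
Arrival is 180° from departure on the ellipse, so φ = 180° − 77.74° = 102°.

φ = 102°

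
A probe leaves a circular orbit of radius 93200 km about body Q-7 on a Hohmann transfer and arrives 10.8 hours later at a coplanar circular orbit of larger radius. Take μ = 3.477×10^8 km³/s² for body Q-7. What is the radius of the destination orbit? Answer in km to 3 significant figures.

r₂ = 6.59×10^5 km

Transfer time t = 10.8 hours = 38880 s, and t = π√(a_t³/μ).
So a_t = (μ t²/π²)^(1/3) = (3.477×10^8 × (38880)² / π²)^(1/3) = 3.7623×10^5 km.
Since a_t = (r₁ + r₂)/2, r₂ = 2a_t − r₁ = 2×3.7623×10^5 − 93200 = 6.5926×10^5 km.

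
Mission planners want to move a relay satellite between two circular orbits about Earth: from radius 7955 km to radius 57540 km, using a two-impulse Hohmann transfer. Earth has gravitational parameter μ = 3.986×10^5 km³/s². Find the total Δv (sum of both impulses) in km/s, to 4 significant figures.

Δv = 3.639 km/s

Transfer-ellipse semi-major axis a_t = (r₁ + r₂)/2 = (7955 + 57540)/2 = 32747.5 km.
At r₁ the circular-orbit speed is v₁ = √(μ/r₁) = 7.079 km/s.
Transfer-orbit speed at r₁ (vis-viva equation): v_p = √[μ(2/r₁ − 1/a_t)] = 9.383 km/s.
First burn Δv₁ = |v_p − v₁| = 2.304 km/s.
At r₂, v₂ = √(μ/r₂) = 2.632 km/s.
Transfer-orbit speed at r₂: v_a = √[μ(2/r₂ − 1/a_t)] = 1.297 km/s.
Second burn Δv₂ = |v₂ − v_a| = 1.335 km/s.
Δv = Δv₁ + Δv₂ = 2.304 + 1.335 = 3.639 km/s.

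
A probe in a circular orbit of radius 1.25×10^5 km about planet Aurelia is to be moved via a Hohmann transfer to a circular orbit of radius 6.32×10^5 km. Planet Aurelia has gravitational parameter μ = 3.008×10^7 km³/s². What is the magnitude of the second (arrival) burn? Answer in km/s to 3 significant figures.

The Hohmann ellipse has a_t = (r₁ + r₂)/2 = 3.785×10^5 km.
On the circular orbit at r = 6.320×10^5 km, v_c = √(μ/r) = 6.899 km/s.
Vis-viva on the transfer ellipse at r = 6.320×10^5 km gives v_t = √[μ(2/r − 1/a_t)] = 3.965 km/s.
Δv₂ = |v_t − v_c| = |3.965 − 6.899| = 2.934 km/s.

Δv₂ = 2.93 km/s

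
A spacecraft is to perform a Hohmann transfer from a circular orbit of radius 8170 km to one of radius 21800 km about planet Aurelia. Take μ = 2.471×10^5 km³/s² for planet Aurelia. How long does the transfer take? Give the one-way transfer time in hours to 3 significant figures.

t = 3.22 hours

Transfer-ellipse semi-major axis a_t = (r₁ + r₂)/2 = (8170 + 21800)/2 = 14985 km.
Transfer time t = π√(a_t³/μ) = π√((14985)³ / 2.471×10^5) = 11590 s.
Converting: 11590 s ÷ 3600 s/hour = 3.22 hours.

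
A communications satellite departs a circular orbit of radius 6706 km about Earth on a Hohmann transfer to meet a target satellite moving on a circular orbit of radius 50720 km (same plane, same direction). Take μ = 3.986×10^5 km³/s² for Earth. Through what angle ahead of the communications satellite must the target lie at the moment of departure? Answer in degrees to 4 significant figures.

Transfer-ellipse semi-major axis a_t = (r₁ + r₂)/2 = (6706 + 50720)/2 = 28713 km.
The half-period of the transfer ellipse is t = π√(a_t³/μ) = 24210 s.
The target's mean motion on its circular orbit is ω₂ = √(μ/r₂³) = 5.527×10^-5 rad/s.
Angle swept by the target during transfer: ω₂·t = 1.3381 rad = 76.67°.
Arrival is 180° from departure on the ellipse, so φ = 180° − 76.67° = 103.3°.

φ = 103.3°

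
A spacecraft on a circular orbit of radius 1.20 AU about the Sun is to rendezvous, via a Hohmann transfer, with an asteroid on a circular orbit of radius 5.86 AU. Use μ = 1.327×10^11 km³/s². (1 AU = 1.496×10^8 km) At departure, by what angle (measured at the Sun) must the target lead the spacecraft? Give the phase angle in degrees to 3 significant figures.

In km: r₁ = 1.20 × 1.496×10^8 = 1.7952×10^8 km; r₂ = 5.86 × 1.496×10^8 = 8.76656×10^8 km.
Transfer-ellipse semi-major axis a_t = (r₁ + r₂)/2 = (1.7952×10^8 + 8.76656×10^8)/2 = 5.28088×10^8 km.
The half-period of the transfer ellipse is t = π√(a_t³/μ) = 1.0466×10^8 s.
The target's mean motion on its circular orbit is ω₂ = √(μ/r₂³) = 1.4034×10^-8 rad/s.
Angle swept by the target during transfer: ω₂·t = 1.4688 rad = 84.16°.
Arrival is 180° from departure on the ellipse, so φ = 180° − 84.16° = 95.8°.

φ = 95.8°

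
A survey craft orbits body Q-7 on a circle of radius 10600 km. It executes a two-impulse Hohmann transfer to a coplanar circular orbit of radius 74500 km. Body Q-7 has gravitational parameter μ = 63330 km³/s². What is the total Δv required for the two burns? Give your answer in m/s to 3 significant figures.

The Hohmann ellipse has a_t = (r₁ + r₂)/2 = 42550 km.
Circular speed at r₁: v₁ = √(μ/r₁) = √(63330/10600) = 2.444 km/s.
Transfer-orbit speed at r₁ (vis-viva equation): v_p = √[μ(2/r₁ − 1/a_t)] = 3.234 km/s.
First burn Δv₁ = |v_p − v₁| = 0.7900 km/s.
At r₂, v₂ = √(μ/r₂) = 0.9220 km/s.
Transfer-orbit speed at r₂: v_a = √[μ(2/r₂ − 1/a_t)] = 0.4602 km/s.
Second burn Δv₂ = |v₂ − v_a| = 0.4618 km/s.
Total Δv = Δv₁ + Δv₂ = 1.252 km/s.

Δv = 1250 m/s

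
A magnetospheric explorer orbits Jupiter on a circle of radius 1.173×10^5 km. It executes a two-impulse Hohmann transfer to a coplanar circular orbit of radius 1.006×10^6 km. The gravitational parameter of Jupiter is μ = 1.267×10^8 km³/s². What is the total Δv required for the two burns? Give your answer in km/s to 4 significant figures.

Δv = 17.21 km/s

Transfer-ellipse semi-major axis a_t = (r₁ + r₂)/2 = (1.173×10^5 + 1.006×10^6)/2 = 5.6165×10^5 km.
Circular speed at r₁: v₁ = √(μ/r₁) = √(1.267×10^8/1.173×10^5) = 32.87 km/s.
On the transfer ellipse at r₁, vis-viva equation gives v_p = √[μ(2/r₁ − 1/a_t)] = 43.99 km/s.
First burn Δv₁ = |v_p − v₁| = 11.12 km/s.
At r₂, v₂ = √(μ/r₂) = 11.2225 km/s.
Transfer-orbit speed at r₂: v_a = √[μ(2/r₂ − 1/a_t)] = 5.12868 km/s.
Second burn Δv₂ = |v₂ − v_a| = 6.094 km/s.
Total Δv = Δv₁ + Δv₂ = 17.21 km/s.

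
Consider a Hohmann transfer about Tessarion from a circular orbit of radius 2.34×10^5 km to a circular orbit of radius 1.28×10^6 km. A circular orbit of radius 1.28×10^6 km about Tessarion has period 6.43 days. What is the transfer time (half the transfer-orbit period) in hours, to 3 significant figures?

From Kepler's third law T² = 4π²r³/μ at r = 1.28×10^6 km, T = 6.43 days = 6.43 × 86400 s = 5.55552×10^5 s: μ = 4π²r³/T² = 2.68250×10^8 km³/s².
The Hohmann ellipse has a_t = (r₁ + r₂)/2 = 7.570×10^5 km.
By Kepler's third law the transfer-orbit period is T = 2π√(a_t³/μ), so t = T/2 = 1.263×10^5 s.
Converting: 1.263×10^5 s ÷ 3600 s/hour = 35.1 hours.

t = 35.1 hours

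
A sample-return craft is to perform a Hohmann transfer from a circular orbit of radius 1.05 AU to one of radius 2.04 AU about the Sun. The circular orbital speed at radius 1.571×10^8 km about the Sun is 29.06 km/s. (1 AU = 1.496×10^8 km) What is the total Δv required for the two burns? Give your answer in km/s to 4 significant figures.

From the circular-orbit relation v² = μ/r at r = 1.571×10^8 km: μ = v²r = (29.06)² × 1.571×10^8 = 1.32668×10^11 km³/s².
In km: r₁ = 1.05 × 1.496×10^8 = 1.5708×10^8 km; r₂ = 2.04 × 1.496×10^8 = 3.05184×10^8 km.
Transfer-ellipse semi-major axis a_t = (r₁ + r₂)/2 = (1.5708×10^8 + 3.05184×10^8)/2 = 2.31132×10^8 km.
Circular speed at r₁: v₁ = √(μ/r₁) = √(1.32668×10^11/1.5708×10^8) = 29.0618 km/s.
On the transfer ellipse at r₁, vis-viva equation gives v_p = √[μ(2/r₁ − 1/a_t)] = 33.3944 km/s.
First burn Δv₁ = |v_p − v₁| = 4.3326 km/s.
At r₂, v₂ = √(μ/r₂) = 20.8498 km/s.
Transfer-orbit speed at r₂: v_a = √[μ(2/r₂ − 1/a_t)] = 17.1883 km/s.
Second burn Δv₂ = |v₂ − v_a| = 3.6615 km/s.
Total Δv = Δv₁ + Δv₂ = 7.994 km/s.

Δv = 7.994 km/s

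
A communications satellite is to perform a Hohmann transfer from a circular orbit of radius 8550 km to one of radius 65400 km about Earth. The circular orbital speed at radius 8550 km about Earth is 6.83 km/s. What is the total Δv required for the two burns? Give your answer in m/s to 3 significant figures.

Δv = 3540 m/s

From the circular-orbit relation v² = μ/r at r = 8550 km: μ = v²r = (6.83)² × 8550 = 3.98848×10^5 km³/s².
Transfer-ellipse semi-major axis a_t = (r₁ + r₂)/2 = (8550 + 65400)/2 = 36975 km.
At r₁ the circular-orbit speed is v₁ = √(μ/r₁) = 6.830 km/s.
Transfer-orbit speed at r₁ (vis-viva): v_p = √[μ(2/r₁ − 1/a_t)] = 9.084 km/s.
First burn Δv₁ = |v_p − v₁| = 2.254 km/s.
At r₂, v₂ = √(μ/r₂) = 2.470 km/s.
Transfer-orbit speed at r₂: v_a = √[μ(2/r₂ − 1/a_t)] = 1.188 km/s.
Second burn Δv₂ = |v₂ − v_a| = 1.282 km/s.
Total Δv = Δv₁ + Δv₂ = 3.536 km/s.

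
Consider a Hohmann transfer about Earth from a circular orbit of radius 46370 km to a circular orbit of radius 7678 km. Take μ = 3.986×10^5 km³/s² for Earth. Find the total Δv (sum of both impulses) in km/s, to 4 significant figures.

Δv = 3.602 km/s

Transfer-ellipse semi-major axis a_t = (r₁ + r₂)/2 = (46370 + 7678)/2 = 27024 km.
At r₁ the circular-orbit speed is v₁ = √(μ/r₁) = 2.932 km/s.
On the transfer ellipse at r₁, vis-viva equation gives v_a = √[μ(2/r₁ − 1/a_t)] = 1.563 km/s.
First burn Δv₁ = |v_a − v₁| = 1.369 km/s.
At r₂, v₂ = √(μ/r₂) = 7.205 km/s.
Transfer-orbit speed at r₂: v_p = √[μ(2/r₂ − 1/a_t)] = 9.438 km/s.
Second burn Δv₂ = |v₂ − v_p| = 2.233 km/s.
Total Δv = Δv₁ + Δv₂ = 3.602 km/s.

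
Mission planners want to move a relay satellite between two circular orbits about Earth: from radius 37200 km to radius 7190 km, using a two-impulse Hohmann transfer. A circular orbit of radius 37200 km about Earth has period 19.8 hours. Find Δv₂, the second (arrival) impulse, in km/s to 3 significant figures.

From Kepler's third law T² = 4π²r³/μ at r = 37200 km, T = 19.8 hours = 19.8 × 3600 s = 71280 s: μ = 4π²r³/T² = 3.99994×10^5 km³/s².
Transfer-ellipse semi-major axis a_t = (r₁ + r₂)/2 = (37200 + 7190)/2 = 22195 km.
On the circular orbit at r = 7190 km, v_c = √(μ/r) = 7.45868 km/s.
Transfer-orbit speed at the same r (vis-viva, a = a_t): v_t = √[μ(2/r − 1/a_t)] = 9.65620 km/s.
Δv₂ = |v_t − v_c| = |9.65620 − 7.45868| = 2.198 km/s.

Δv₂ = 2.20 km/s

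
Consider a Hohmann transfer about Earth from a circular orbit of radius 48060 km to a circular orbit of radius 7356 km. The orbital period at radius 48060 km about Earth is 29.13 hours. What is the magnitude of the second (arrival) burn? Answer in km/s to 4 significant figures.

Δv₂ = 2.333 km/s

From Kepler's third law T² = 4π²r³/μ at r = 48060 km, T = 29.13 hours = 29.13 × 3600 s = 1.04868×10^5 s: μ = 4π²r³/T² = 3.98497×10^5 km³/s².
Transfer-ellipse semi-major axis a_t = (r₁ + r₂)/2 = (48060 + 7356)/2 = 27708 km.
Circular speed at r = 7356 km: v_c = √(μ/r) = 7.3602 km/s.
Vis-viva on the transfer ellipse at r = 7356 km gives v_t = √[μ(2/r − 1/a_t)] = 9.6935 km/s.
Δv₂ = |v_t − v_c| = |9.6935 − 7.3602| = 2.333 km/s.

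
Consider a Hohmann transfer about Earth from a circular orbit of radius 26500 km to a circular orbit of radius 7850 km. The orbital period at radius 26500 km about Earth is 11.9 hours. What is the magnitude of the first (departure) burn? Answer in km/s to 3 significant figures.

Δv₁ = 1.26 km/s

From Kepler's third law T² = 4π²r³/μ at r = 26500 km, T = 11.9 hours = 11.9 × 3600 s = 42840 s: μ = 4π²r³/T² = 4.00312×10^5 km³/s².
Semi-major axis of the transfer orbit: a_t = (26500 + 7850)/2 = 17175 km.
Circular speed at r = 26500 km: v_c = √(μ/r) = 3.887 km/s.
Vis-viva on the transfer ellipse at r = 26500 km gives v_t = √[μ(2/r − 1/a_t)] = 2.628 km/s.
Δv₁ = |v_t − v_c| = |2.628 − 3.887| = 1.259 km/s.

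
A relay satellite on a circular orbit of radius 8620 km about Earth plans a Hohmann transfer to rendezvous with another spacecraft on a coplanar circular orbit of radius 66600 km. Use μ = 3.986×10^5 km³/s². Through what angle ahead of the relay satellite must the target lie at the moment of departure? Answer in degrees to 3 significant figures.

φ = 104°

Transfer-ellipse semi-major axis a_t = (r₁ + r₂)/2 = (8620 + 66600)/2 = 37610 km.
Transfer time t = π√(a_t³/μ) = 36294 s.
The target's mean motion on its circular orbit is ω₂ = √(μ/r₂³) = 3.6733×10^-5 rad/s.
Angle swept by the target during transfer: ω₂·t = 1.3332 rad = 76.39°.
Arrival is 180° from departure on the ellipse, so φ = 180° − 76.39° = 104°.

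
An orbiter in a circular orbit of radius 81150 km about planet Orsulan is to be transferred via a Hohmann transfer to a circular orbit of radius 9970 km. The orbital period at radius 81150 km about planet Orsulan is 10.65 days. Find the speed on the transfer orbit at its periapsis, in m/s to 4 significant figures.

From Kepler's third law T² = 4π²r³/μ at r = 81150 km, T = 10.65 days = 10.65 × 86400 s = 9.2016×10^5 s: μ = 4π²r³/T² = 24917.2 km³/s².
Transfer-ellipse semi-major axis a_t = (r₁ + r₂)/2 = (81150 + 9970)/2 = 45560 km.
At periapsis, r = 9970 km.
Vis-viva: v = √[μ(2/r − 1/a_t)] = √[24917.2 × (2/9970 − 1/45560)] = 2.110 km/s.

v = 2110 m/s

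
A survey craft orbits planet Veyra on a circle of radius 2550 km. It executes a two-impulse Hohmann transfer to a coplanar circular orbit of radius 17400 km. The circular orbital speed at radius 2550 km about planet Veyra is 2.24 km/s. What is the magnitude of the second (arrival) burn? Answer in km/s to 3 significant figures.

From the circular-orbit relation v² = μ/r at r = 2550 km: μ = v²r = (2.24)² × 2550 = 12794.9 km³/s².
Semi-major axis of the transfer orbit: a_t = (2550 + 17400)/2 = 9975 km.
On the circular orbit at r = 17400 km, v_c = √(μ/r) = 0.8575185 km/s.
Vis-viva on the transfer ellipse at r = 17400 km gives v_t = √[μ(2/r − 1/a_t)] = 0.4335679 km/s.
Δv₂ = |v_t − v_c| = |0.4335679 − 0.8575185| = 0.4240 km/s.

Δv₂ = 0.424 km/s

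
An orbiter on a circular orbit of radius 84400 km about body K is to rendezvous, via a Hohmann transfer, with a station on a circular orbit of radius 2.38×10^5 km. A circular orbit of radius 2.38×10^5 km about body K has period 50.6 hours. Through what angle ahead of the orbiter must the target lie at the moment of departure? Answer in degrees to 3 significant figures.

φ = 79.7°

From Kepler's third law T² = 4π²r³/μ at r = 2.38×10^5 km, T = 50.6 hours = 50.6 × 3600 s = 1.8216×10^5 s: μ = 4π²r³/T² = 1.60393×10^7 km³/s².
The Hohmann ellipse has a_t = (r₁ + r₂)/2 = 1.612×10^5 km.
Transfer time t = π√(a_t³/μ) = 50770 s.
The target's mean motion on its circular orbit is ω₂ = √(μ/r₂³) = 3.449×10^-5 rad/s.
Angle swept by the target during transfer: ω₂·t = 1.751 rad = 100.3°.
Arrival is 180° from departure on the ellipse, so φ = 180° − 100.3° = 79.7°.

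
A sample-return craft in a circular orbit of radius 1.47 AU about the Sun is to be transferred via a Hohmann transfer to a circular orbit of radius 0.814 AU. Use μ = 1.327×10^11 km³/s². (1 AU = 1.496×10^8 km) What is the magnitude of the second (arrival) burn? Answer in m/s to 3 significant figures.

In km: r₁ = 1.47 × 1.496×10^8 = 2.19912×10^8 km; r₂ = 0.814 × 1.496×10^8 = 1.217744×10^8 km.
Semi-major axis of the transfer orbit: a_t = (2.19912×10^8 + 1.217744×10^8)/2 = 1.708432×10^8 km.
Circular speed at r = 1.217744×10^8 km: v_c = √(μ/r) = 33.011 km/s.
Transfer-orbit speed at the same r (vis-viva, a = a_t): v_t = √[μ(2/r − 1/a_t)] = 37.453 km/s.
Δv₂ = |v_t − v_c| = |37.453 − 33.011| = 4.442 km/s.

Δv₂ = 4440 m/s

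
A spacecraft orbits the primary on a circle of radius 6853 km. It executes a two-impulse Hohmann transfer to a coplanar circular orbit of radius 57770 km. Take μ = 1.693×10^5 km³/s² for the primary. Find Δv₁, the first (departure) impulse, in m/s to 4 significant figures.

Δv₁ = 1676 m/s

Semi-major axis of the transfer orbit: a_t = (6853 + 57770)/2 = 32311.5 km.
On the circular orbit at r = 6853 km, v_c = √(μ/r) = 4.970 km/s.
Transfer-orbit speed at the same r (vis-viva, a = a_t): v_t = √[μ(2/r − 1/a_t)] = 6.646 km/s.
Δv₁ = |v_t − v_c| = |6.646 − 4.970| = 1.676 km/s.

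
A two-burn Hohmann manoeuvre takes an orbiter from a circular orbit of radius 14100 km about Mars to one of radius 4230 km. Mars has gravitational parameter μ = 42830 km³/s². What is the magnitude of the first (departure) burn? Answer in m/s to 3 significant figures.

The Hohmann ellipse has a_t = (r₁ + r₂)/2 = 9165 km.
On the circular orbit at r = 14100 km, v_c = √(μ/r) = 1.74287 km/s.
Transfer-orbit speed at the same r (vis-viva, a = a_t): v_t = √[μ(2/r − 1/a_t)] = 1.18405 km/s.
Δv₁ = |v_t − v_c| = |1.18405 − 1.74287| = 0.5588 km/s.

Δv₁ = 559 m/s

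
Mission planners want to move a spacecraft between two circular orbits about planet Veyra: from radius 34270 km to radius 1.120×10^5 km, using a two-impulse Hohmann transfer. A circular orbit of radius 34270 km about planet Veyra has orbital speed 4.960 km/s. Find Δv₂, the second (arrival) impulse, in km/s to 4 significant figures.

From the circular-orbit relation v² = μ/r at r = 34270 km: μ = v²r = (4.960)² × 34270 = 8.43097×10^5 km³/s².
The Hohmann ellipse has a_t = (r₁ + r₂)/2 = 73135 km.
Circular speed at r = 1.120×10^5 km: v_c = √(μ/r) = 2.74366 km/s.
Vis-viva on the transfer ellipse at r = 1.120×10^5 km gives v_t = √[μ(2/r − 1/a_t)] = 1.87812 km/s.
Δv₂ = |v_t − v_c| = |1.87812 − 2.74366| = 0.8655 km/s.

Δv₂ = 0.8655 km/s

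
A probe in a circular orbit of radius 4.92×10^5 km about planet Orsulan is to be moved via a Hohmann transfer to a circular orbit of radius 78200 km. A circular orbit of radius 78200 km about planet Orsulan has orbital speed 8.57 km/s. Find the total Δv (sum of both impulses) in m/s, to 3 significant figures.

Δv = 4320 m/s

From the circular-orbit relation v² = μ/r at r = 78200 km: μ = v²r = (8.57)² × 78200 = 5.74339×10^6 km³/s².
The Hohmann ellipse has a_t = (r₁ + r₂)/2 = 2.851×10^5 km.
Circular speed at r₁: v₁ = √(μ/r₁) = √(5.74339×10^6/4.920×10^5) = 3.4167 km/s.
On the transfer ellipse at r₁, vis-viva equation gives v_a = √[μ(2/r₁ − 1/a_t)] = 1.7894 km/s.
First burn Δv₁ = |v_a − v₁| = 1.627 km/s.
Circular speed at r₂: v₂ = √(μ/r₂) = 8.5700 km/s.
Transfer-orbit speed at r₂: v_p = √[μ(2/r₂ − 1/a_t)] = 11.258 km/s.
Second burn Δv₂ = |v₂ − v_p| = 2.688 km/s.
Δv = Δv₁ + Δv₂ = 1.627 + 2.688 = 4.315 km/s.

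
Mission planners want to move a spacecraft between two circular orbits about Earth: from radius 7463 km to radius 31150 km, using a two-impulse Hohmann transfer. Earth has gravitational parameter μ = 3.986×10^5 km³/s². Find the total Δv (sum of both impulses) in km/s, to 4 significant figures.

The Hohmann ellipse has a_t = (r₁ + r₂)/2 = 19306.5 km.
Circular speed at r₁: v₁ = √(μ/r₁) = √(3.986×10^5/7463) = 7.308 km/s.
On the transfer ellipse at r₁, vis-viva gives v_p = √[μ(2/r₁ − 1/a_t)] = 9.283 km/s.
First burn Δv₁ = |v_p − v₁| = 1.975 km/s.
At r₂, v₂ = √(μ/r₂) = 3.577 km/s.
Transfer-orbit speed at r₂: v_a = √[μ(2/r₂ − 1/a_t)] = 2.224 km/s.
Second burn Δv₂ = |v₂ − v_a| = 1.353 km/s.
Total Δv = Δv₁ + Δv₂ = 3.328 km/s.

Δv = 3.328 km/s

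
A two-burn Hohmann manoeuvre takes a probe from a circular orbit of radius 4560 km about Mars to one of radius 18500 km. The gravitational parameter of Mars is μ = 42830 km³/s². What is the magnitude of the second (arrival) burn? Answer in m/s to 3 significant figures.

Δv₂ = 565 m/s

The Hohmann ellipse has a_t = (r₁ + r₂)/2 = 11530 km.
Circular speed at r = 18500 km: v_c = √(μ/r) = 1.5216 km/s.
Transfer-orbit speed at the same r (vis-viva, a = a_t): v_t = √[μ(2/r − 1/a_t)] = 0.95688 km/s.
Δv₂ = |v_t − v_c| = |0.95688 − 1.5216| = 0.5647 km/s.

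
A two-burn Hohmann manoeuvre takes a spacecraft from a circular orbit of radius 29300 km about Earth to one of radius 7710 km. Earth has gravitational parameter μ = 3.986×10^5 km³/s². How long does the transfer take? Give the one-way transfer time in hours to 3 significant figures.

t = 3.48 hours

Transfer-ellipse semi-major axis a_t = (r₁ + r₂)/2 = (29300 + 7710)/2 = 18505 km.
By Kepler's third law the transfer-orbit period is T = 2π√(a_t³/μ), so t = T/2 = 12530 s.
Converting: 12530 s ÷ 3600 s/hour = 3.48 hours.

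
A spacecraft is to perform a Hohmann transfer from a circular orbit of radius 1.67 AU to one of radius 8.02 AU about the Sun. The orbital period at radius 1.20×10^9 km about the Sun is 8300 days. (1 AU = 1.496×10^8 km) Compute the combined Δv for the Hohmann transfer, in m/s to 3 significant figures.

From Kepler's third law T² = 4π²r³/μ at r = 1.20×10^9 km, T = 8300 days = 8300 × 86400 s = 7.1712×10^8 s: μ = 4π²r³/T² = 1.32654×10^11 km³/s².
In km: r₁ = 1.67 × 1.496×10^8 = 2.49832×10^8 km; r₂ = 8.02 × 1.496×10^8 = 1.199792×10^9 km.
Semi-major axis of the transfer orbit: a_t = (2.49832×10^8 + 1.199792×10^9)/2 = 7.24812×10^8 km.
At r₁ the circular-orbit speed is v₁ = √(μ/r₁) = 23.043 km/s.
Transfer-orbit speed at r₁ (vis-viva equation): v_p = √[μ(2/r₁ − 1/a_t)] = 29.647 km/s.
First burn Δv₁ = |v_p − v₁| = 6.604 km/s.
Circular speed at r₂: v₂ = √(μ/r₂) = 10.515 km/s.
Transfer-orbit speed at r₂: v_a = √[μ(2/r₂ − 1/a_t)] = 6.1733 km/s.
Second burn Δv₂ = |v₂ − v_a| = 4.342 km/s.
Total Δv = Δv₁ + Δv₂ = 10.95 km/s.

Δv = 10900 m/s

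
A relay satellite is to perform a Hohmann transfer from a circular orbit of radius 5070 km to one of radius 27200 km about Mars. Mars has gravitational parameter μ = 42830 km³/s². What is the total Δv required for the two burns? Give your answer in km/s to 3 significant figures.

Transfer-ellipse semi-major axis a_t = (r₁ + r₂)/2 = (5070 + 27200)/2 = 16135 km.
At r₁ the circular-orbit speed is v₁ = √(μ/r₁) = 2.9065 km/s.
Transfer-orbit speed at r₁ (v² = μ(2/r − 1/a)): v_p = √[μ(2/r₁ − 1/a_t)] = 3.7737 km/s.
First burn Δv₁ = |v_p − v₁| = 0.8672 km/s.
At r₂, v₂ = √(μ/r₂) = 1.2548 km/s.
Transfer-orbit speed at r₂: v_a = √[μ(2/r₂ − 1/a_t)] = 0.70341 km/s.
Second burn Δv₂ = |v₂ − v_a| = 0.5514 km/s.
Total Δv = Δv₁ + Δv₂ = 1.419 km/s.

Δv = 1.42 km/s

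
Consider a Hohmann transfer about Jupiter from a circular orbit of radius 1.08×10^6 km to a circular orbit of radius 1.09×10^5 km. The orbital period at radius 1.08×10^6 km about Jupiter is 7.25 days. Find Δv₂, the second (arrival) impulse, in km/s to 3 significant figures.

From Kepler's third law T² = 4π²r³/μ at r = 1.08×10^6 km, T = 7.25 days = 7.25 × 86400 s = 6.264×10^5 s: μ = 4π²r³/T² = 1.26744×10^8 km³/s².
The Hohmann ellipse has a_t = (r₁ + r₂)/2 = 5.945×10^5 km.
Circular speed at r = 1.090×10^5 km: v_c = √(μ/r) = 34.10 km/s.
Vis-viva on the transfer ellipse at r = 1.090×10^5 km gives v_t = √[μ(2/r − 1/a_t)] = 45.96 km/s.
Δv₂ = |v_t − v_c| = |45.96 − 34.10| = 11.86 km/s.

Δv₂ = 11.9 km/s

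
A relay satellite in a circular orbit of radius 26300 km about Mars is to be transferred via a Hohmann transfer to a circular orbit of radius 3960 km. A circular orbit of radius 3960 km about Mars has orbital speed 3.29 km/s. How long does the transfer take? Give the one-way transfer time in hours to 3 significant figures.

From the circular-orbit relation v² = μ/r at r = 3960 km: μ = v²r = (3.29)² × 3960 = 42863.4 km³/s².
Transfer-ellipse semi-major axis a_t = (r₁ + r₂)/2 = (26300 + 3960)/2 = 15130 km.
Transfer time t = π√(a_t³/μ) = π√((15130)³ / 42863.4) = 28240 s.
Converting: 28240 s ÷ 3600 s/hour = 7.84 hours.

t = 7.84 hours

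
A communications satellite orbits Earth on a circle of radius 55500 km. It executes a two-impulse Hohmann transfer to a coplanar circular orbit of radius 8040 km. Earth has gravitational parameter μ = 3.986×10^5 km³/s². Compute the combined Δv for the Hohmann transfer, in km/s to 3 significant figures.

The Hohmann ellipse has a_t = (r₁ + r₂)/2 = 31770 km.
At r₁ the circular-orbit speed is v₁ = √(μ/r₁) = 2.680 km/s.
On the transfer ellipse at r₁, vis-viva gives v_a = √[μ(2/r₁ − 1/a_t)] = 1.348 km/s.
First burn Δv₁ = |v_a − v₁| = 1.332 km/s.
Circular speed at r₂: v₂ = √(μ/r₂) = 7.041 km/s.
Transfer-orbit speed at r₂: v_p = √[μ(2/r₂ − 1/a_t)] = 9.306 km/s.
Second burn Δv₂ = |v₂ − v_p| = 2.265 km/s.
Δv = Δv₁ + Δv₂ = 1.332 + 2.265 = 3.597 km/s.

Δv = 3.60 km/s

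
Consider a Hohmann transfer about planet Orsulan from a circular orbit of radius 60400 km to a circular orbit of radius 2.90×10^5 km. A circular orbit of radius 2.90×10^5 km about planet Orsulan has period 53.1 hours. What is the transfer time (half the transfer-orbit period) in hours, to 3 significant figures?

t = 12.5 hours

From Kepler's third law T² = 4π²r³/μ at r = 2.90×10^5 km, T = 53.1 hours = 53.1 × 3600 s = 1.9116×10^5 s: μ = 4π²r³/T² = 2.63487×10^7 km³/s².
Semi-major axis of the transfer orbit: a_t = (60400 + 2.900×10^5)/2 = 1.752×10^5 km.
Half the transfer-orbit period gives t = π√(a_t³/μ) = 44880 s.
Converting: 44880 s ÷ 3600 s/hour = 12.5 hours.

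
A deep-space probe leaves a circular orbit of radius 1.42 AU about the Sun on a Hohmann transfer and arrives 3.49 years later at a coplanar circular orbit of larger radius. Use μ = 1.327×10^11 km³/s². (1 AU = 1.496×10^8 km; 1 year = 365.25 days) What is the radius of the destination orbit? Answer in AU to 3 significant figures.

In km: r₁ = 1.42 × 1.496×10^8 = 2.12432×10^8 km.
Transfer time t = 3.49 years × 365.25 × 86400 s = 1.10136024×10^8 s, and t = π√(a_t³/μ).
So a_t = (μ t²/π²)^(1/3) = (1.327×10^11 × (1.10136024×10^8)² / π²)^(1/3) = 5.4636×10^8 km.
Since a_t = (r₁ + r₂)/2, r₂ = 2a_t − r₁ = 2×5.4636×10^8 − 2.12432×10^8 = 8.80288×10^8 km.
In AU: r₂ = 8.80288×10^8 / 1.496×10^8 = 5.88 AU.

r₂ = 5.88 AU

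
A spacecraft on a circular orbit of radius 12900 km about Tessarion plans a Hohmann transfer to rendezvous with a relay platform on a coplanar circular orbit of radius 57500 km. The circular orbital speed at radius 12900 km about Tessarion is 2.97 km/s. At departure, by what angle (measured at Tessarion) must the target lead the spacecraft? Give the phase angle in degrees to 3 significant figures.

φ = 93.8°

From the circular-orbit relation v² = μ/r at r = 12900 km: μ = v²r = (2.97)² × 12900 = 1.13790×10^5 km³/s².
The Hohmann ellipse has a_t = (r₁ + r₂)/2 = 35200 km.
The half-period of the transfer ellipse is t = π√(a_t³/μ) = 61505.3 s.
Target angular speed ω₂ = √(μ/r₂³) = 2.44652×10^-5 rad/s.
Angle swept by the target during transfer: ω₂·t = 1.50474 rad = 86.22°.
The spacecraft traverses 180° on the transfer ellipse, so the target must lead by 180° − 86.22° = 93.8°.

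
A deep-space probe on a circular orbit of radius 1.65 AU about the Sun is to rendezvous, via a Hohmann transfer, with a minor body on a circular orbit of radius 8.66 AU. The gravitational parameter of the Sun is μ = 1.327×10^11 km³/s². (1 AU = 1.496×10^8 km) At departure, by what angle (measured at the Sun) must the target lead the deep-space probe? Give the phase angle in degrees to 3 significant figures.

φ = 97.3°

In km: r₁ = 1.65 × 1.496×10^8 = 2.4684×10^8 km; r₂ = 8.66 × 1.496×10^8 = 1.295536×10^9 km.
Semi-major axis of the transfer orbit: a_t = (2.4684×10^8 + 1.295536×10^9)/2 = 7.71188×10^8 km.
Transfer time t = π√(a_t³/μ) = 1.8469×10^8 s.
The target's mean motion on its circular orbit is ω₂ = √(μ/r₂³) = 7.8120×10^-9 rad/s.
Angle swept by the target during transfer: ω₂·t = 1.4428 rad = 82.67°.
Arrival is 180° from departure on the ellipse, so φ = 180° − 82.67° = 97.3°.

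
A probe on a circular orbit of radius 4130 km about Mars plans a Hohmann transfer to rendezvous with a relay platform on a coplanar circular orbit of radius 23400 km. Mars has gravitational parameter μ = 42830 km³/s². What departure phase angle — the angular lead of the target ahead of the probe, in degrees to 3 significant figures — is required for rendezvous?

φ = 98.8°

The Hohmann ellipse has a_t = (r₁ + r₂)/2 = 13765 km.
The half-period of the transfer ellipse is t = π√(a_t³/μ) = 24515 s.
Target angular speed ω₂ = √(μ/r₂³) = 5.7816×10^-5 rad/s.
Angle swept by the target during transfer: ω₂·t = 1.4174 rad = 81.21°.
Arrival is 180° from departure on the ellipse, so φ = 180° − 81.21° = 98.8°.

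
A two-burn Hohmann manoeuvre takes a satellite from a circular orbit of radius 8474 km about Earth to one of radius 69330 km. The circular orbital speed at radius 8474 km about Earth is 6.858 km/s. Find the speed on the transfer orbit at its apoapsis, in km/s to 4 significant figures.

From the circular-orbit relation v² = μ/r at r = 8474 km: μ = v²r = (6.858)² × 8474 = 3.98551×10^5 km³/s².
Semi-major axis of the transfer orbit: a_t = (8474 + 69330)/2 = 38902 km.
At apoapsis, r = 69330 km.
Applying v² = μ(2/r − 1/a_t): v = 1.119 km/s.

v = 1.119 km/s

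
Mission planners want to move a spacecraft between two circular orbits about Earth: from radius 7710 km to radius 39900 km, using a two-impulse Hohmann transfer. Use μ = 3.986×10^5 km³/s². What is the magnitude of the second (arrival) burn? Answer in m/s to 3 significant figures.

Transfer-ellipse semi-major axis a_t = (r₁ + r₂)/2 = (7710 + 39900)/2 = 23805 km.
On the circular orbit at r = 39900 km, v_c = √(μ/r) = 3.161 km/s.
Transfer-orbit speed at the same r (vis-viva, a = a_t): v_t = √[μ(2/r − 1/a_t)] = 1.799 km/s.
Δv₂ = |v_t − v_c| = |1.799 − 3.161| = 1.362 km/s.

Δv₂ = 1360 m/s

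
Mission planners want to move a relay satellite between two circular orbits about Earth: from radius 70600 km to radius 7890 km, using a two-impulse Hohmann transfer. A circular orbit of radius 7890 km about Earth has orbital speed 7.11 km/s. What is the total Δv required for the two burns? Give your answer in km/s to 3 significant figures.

From the circular-orbit relation v² = μ/r at r = 7890 km: μ = v²r = (7.11)² × 7890 = 3.98856×10^5 km³/s².
Transfer-ellipse semi-major axis a_t = (r₁ + r₂)/2 = (70600 + 7890)/2 = 39245 km.
Circular speed at r₁: v₁ = √(μ/r₁) = √(3.98856×10^5/70600) = 2.377 km/s.
Transfer-orbit speed at r₁ (vis-viva equation): v_a = √[μ(2/r₁ − 1/a_t)] = 1.066 km/s.
First burn Δv₁ = |v_a − v₁| = 1.311 km/s.
Circular speed at r₂: v₂ = √(μ/r₂) = 7.110 km/s.
Transfer-orbit speed at r₂: v_p = √[μ(2/r₂ − 1/a_t)] = 9.536 km/s.
Second burn Δv₂ = |v₂ − v_p| = 2.426 km/s.
Total Δv = Δv₁ + Δv₂ = 3.737 km/s.

Δv = 3.74 km/s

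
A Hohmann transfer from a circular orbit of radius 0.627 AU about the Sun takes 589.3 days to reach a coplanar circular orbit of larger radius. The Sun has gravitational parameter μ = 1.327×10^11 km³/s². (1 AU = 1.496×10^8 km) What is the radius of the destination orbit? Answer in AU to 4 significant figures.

r₂ = 3.740 AU

In km: r₁ = 0.627 × 1.496×10^8 = 9.37992×10^7 km.
Transfer time t = 589.3 days = 5.091552×10^7 s, and t = π√(a_t³/μ).
So a_t = (μ t²/π²)^(1/3) = (1.327×10^11 × (5.091552×10^7)² / π²)^(1/3) = 3.2666×10^8 km.
Since a_t = (r₁ + r₂)/2, r₂ = 2a_t − r₁ = 2×3.2666×10^8 − 9.37992×10^7 = 5.595208×10^8 km.
In AU: r₂ = 5.595208×10^8 / 1.496×10^8 = 3.740 AU.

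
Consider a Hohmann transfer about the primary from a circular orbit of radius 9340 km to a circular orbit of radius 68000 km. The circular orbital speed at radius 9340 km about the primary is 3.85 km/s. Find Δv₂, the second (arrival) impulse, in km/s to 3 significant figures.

From the circular-orbit relation v² = μ/r at r = 9340 km: μ = v²r = (3.85)² × 9340 = 1.38442×10^5 km³/s².
Semi-major axis of the transfer orbit: a_t = (9340 + 68000)/2 = 38670 km.
On the circular orbit at r = 68000 km, v_c = √(μ/r) = 1.42685 km/s.
Vis-viva on the transfer ellipse at r = 68000 km gives v_t = √[μ(2/r − 1/a_t)] = 0.701239 km/s.
Δv₂ = |v_t − v_c| = |0.701239 − 1.42685| = 0.7256 km/s.

Δv₂ = 0.726 km/s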